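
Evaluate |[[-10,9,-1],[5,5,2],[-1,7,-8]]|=842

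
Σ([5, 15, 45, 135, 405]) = 605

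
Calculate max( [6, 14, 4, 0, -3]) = 14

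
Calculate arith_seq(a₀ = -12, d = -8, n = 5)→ a_0 = -12 + 0*-8 = -12
a_1 = -12 + 1*-8 = -20
a_2 = -12 + 2*-8 = -28
...
= [-12, -20, -28, -36, -44]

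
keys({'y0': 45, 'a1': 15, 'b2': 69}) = ['y0', 'a1', 'b2']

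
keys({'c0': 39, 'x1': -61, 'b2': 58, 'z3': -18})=['c0', 'x1', 'b2', 'z3']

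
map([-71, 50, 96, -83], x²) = (-71)²=5041, (50)²=2500, (96)²=9216, (-83)²=6889
= [5041, 2500, 9216, 6889]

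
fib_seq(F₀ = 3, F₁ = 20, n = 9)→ [3, 20, 23, 43, 66, 109, 175, 284, 459]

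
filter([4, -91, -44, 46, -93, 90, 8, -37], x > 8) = keep x where x > 8: 4✗, -91✗, -44✗, 46✓, -93✗, 90✓, 8✗, -37✗
= [46, 90]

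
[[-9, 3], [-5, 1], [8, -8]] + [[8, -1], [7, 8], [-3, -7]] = [[-1, 2], [2, 9], [5, -15]]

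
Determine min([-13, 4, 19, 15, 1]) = -13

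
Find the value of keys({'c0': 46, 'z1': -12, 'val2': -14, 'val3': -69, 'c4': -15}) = ['c0', 'z1', 'val2', 'val3', 'c4']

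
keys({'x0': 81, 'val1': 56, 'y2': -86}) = ['x0', 'val1', 'y2']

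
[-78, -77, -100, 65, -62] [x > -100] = [-78, -77, 65, -62]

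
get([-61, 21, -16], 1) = 21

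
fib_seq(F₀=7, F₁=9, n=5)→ [7, 9, 16, 25, 41]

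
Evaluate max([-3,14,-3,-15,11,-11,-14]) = 14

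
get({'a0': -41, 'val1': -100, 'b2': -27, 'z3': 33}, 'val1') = -100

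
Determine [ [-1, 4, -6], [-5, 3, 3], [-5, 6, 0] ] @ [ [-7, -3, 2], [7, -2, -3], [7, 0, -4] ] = C[0][0] = (-1)*(-7) + (4)*(7) + (-6)*(7) = -7
C[0][1] = (-1)*(-3) + (4)*(-2) + (-6)*(0) = -5
C[0][2] = (-1)*(2) + (4)*(-3) + (-6)*(-4) = 10
C[1][0] = (-5)*(-7) + (3)*(7) + (3)*(7) = 77
C[1][1] = (-5)*(-3) + (3)*(-2) + (3)*(0) = 9
C[1][2] = (-5)*(2) + (3)*(-3) + (3)*(-4) = -31
... (3 more cells)
= [[-7, -5, 10], [77, 9, -31], [77, 3, -28]]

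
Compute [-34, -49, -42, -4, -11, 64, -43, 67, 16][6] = -43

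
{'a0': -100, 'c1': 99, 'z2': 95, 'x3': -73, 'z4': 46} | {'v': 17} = {'a0': -100, 'c1': 99, 'z2': 95, 'x3': -73, 'z4': 46, 'v': 17}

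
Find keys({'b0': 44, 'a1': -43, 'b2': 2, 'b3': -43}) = ['b0', 'a1', 'b2', 'b3']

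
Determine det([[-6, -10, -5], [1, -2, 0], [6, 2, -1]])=-92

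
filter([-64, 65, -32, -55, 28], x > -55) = keep x where x > -55: -64✗, 65✓, -32✓, -55✗, 28✓
= [65, -32, 28]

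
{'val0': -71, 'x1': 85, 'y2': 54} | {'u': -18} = {'val0': -71, 'x1': 85, 'y2': 54, 'u': -18}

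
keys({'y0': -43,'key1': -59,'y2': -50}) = ['y0', 'key1', 'y2']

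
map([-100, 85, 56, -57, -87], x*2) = -100*2=-200, 85*2=170, 56*2=112, -57*2=-114, -87*2=-174
= [-200, 170, 112, -114, -174]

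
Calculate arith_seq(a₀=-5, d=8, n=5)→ [-5, 3, 11, 19, 27]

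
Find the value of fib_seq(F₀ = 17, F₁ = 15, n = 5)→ F_2 = F_1 + F_0 = 32
F_3 = F_2 + F_1 = 47
F_4 = F_3 + F_2 = 79
= [17, 15, 32, 47, 79]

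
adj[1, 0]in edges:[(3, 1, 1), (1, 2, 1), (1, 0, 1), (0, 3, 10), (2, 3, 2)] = 1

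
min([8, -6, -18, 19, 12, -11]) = -18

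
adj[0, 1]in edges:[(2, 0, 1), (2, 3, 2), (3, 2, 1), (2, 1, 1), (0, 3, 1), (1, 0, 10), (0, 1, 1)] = 1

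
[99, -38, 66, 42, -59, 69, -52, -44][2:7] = [66, 42, -59, 69, -52]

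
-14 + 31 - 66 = -49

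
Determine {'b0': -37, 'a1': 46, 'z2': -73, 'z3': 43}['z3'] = 43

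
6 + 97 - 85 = 18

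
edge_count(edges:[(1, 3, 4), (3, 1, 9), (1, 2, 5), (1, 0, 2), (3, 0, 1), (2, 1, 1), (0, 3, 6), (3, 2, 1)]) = 8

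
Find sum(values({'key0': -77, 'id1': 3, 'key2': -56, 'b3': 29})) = (-77) + 3 + (-56) + 29
= -101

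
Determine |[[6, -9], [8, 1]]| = (6)*(1) - (-9)*(8)
= 78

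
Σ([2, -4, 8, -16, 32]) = 2 + -4 + 8 + -16 + 32
= 22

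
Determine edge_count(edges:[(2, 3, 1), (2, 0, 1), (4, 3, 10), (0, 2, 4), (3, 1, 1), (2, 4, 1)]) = 6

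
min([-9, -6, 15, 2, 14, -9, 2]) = -9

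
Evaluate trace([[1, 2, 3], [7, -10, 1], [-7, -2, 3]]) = -6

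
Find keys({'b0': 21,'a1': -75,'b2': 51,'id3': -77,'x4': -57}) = ['b0', 'a1', 'b2', 'id3', 'x4']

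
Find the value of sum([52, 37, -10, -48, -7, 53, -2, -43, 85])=52 + 37 + (-10) + (-48) + (-7) + 53 + (-2) + (-43) + 85
= 117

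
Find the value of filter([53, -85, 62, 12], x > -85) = keep x where x > -85: 53✓, -85✗, 62✓, 12✓
= [53, 62, 12]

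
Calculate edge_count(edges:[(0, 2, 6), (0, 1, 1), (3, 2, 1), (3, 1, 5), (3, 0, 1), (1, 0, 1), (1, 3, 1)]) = 7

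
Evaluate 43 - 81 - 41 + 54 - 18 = -43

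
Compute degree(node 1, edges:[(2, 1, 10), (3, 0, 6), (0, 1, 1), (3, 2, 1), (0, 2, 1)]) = 2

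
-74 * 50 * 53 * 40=-7844000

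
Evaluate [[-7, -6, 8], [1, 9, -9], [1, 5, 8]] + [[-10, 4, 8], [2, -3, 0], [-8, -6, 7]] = [[-17, -2, 16], [3, 6, -9], [-7, -1, 15]]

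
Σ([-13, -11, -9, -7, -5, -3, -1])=-49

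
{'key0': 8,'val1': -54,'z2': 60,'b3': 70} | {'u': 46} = {'key0': 8, 'val1': -54, 'z2': 60, 'b3': 70, 'u': 46}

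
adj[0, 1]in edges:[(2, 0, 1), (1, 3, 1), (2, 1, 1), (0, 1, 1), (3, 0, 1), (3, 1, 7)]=1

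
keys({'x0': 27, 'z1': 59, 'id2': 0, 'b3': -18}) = ['x0', 'z1', 'id2', 'b3']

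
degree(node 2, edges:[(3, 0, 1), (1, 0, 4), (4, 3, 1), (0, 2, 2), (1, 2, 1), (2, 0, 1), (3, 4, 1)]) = 3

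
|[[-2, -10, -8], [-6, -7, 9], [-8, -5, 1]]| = (1)*(-2)*det([[-7, 9], [-5, 1]]) + (-1)*(-10)*det([[-6, 9], [-8, 1]]) + (1)*(-8)*det([[-6, -7], [-8, -5]])
= -76 + 660 + 208
= 792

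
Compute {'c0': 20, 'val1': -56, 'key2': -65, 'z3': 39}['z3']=39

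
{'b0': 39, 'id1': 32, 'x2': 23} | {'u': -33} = {'b0': 39, 'id1': 32, 'x2': 23, 'u': -33}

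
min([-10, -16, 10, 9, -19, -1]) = -19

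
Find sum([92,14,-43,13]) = 92 + 14 + (-43) + 13
= 76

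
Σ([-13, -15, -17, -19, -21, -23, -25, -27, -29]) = (-13) + (-15) + (-17) + (-19) + (-21) + (-23) + (-25) + (-27) + (-29)
= -189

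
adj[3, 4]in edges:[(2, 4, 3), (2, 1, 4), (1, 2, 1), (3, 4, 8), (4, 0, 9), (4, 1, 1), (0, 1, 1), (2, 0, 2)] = 8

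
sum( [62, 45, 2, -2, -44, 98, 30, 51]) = 62 + 45 + 2 + (-2) + (-44) + 98 + 30 + 51
= 242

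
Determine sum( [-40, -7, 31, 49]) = 33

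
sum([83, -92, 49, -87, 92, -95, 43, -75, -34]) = -116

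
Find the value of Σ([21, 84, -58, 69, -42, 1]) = 75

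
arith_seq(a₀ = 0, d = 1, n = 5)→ [0, 1, 2, 3, 4]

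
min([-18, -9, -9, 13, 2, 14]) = -18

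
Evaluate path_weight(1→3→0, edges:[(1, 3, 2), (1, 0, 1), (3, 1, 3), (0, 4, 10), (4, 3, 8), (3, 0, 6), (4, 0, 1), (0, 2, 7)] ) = 8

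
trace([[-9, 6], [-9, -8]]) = diagonal: (-9) + (-8)
= -17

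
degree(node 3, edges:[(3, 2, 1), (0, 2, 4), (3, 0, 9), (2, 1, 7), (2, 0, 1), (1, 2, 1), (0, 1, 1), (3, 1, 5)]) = 3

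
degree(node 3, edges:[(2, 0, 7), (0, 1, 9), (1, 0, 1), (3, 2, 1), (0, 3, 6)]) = incident: (3,2), (0,3)
= 2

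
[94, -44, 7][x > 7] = keep x where x > 7: 94✓, -44✗, 7✗
= [94]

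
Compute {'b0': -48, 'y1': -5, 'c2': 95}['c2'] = 95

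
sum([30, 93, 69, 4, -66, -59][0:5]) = slice → [30, 93, 69, 4, -66]
30 + 93 + 69 + 4 + (-66)
= 130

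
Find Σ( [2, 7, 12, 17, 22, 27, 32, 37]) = 2 + 7 + 12 + 17 + 22 + 27 + 32 + 37
= 156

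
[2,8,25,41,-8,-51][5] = -51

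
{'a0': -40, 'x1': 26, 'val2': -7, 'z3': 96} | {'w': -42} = {'a0': -40, 'x1': 26, 'val2': -7, 'z3': 96, 'w': -42}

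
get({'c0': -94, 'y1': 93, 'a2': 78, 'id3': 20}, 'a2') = 78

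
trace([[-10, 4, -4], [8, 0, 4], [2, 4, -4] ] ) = -14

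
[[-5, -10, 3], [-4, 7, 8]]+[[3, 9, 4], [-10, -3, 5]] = [[-2, -1, 7], [-14, 4, 13]]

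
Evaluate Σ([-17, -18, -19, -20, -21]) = (-17) + (-18) + (-19) + (-20) + (-21)
= -95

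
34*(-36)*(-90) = 110160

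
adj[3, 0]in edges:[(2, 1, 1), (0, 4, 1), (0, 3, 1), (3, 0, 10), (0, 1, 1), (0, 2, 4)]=10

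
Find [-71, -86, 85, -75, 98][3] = -75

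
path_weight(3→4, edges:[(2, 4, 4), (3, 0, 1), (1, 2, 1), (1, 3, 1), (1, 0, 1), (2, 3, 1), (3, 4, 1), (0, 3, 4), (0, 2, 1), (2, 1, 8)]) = w(3→4)=1
= 1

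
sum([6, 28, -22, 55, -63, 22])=26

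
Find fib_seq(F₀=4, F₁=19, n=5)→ F_2 = F_1 + F_0 = 23
F_3 = F_2 + F_1 = 42
F_4 = F_3 + F_2 = 65
= [4, 19, 23, 42, 65]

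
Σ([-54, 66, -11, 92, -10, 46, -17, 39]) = 151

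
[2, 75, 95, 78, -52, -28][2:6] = [95, 78, -52, -28]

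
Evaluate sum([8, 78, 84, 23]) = 193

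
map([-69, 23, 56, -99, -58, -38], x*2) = -69*2=-138, 23*2=46, 56*2=112, -99*2=-198, -58*2=-116, -38*2=-76
= [-138, 46, 112, -198, -116, -76]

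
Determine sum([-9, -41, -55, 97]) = -8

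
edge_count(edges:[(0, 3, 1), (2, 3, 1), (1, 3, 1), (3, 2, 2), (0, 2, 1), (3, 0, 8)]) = 6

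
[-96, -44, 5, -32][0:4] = [-96, -44, 5, -32]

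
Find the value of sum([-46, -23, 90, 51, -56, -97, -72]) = (-46) + (-23) + 90 + 51 + (-56) + (-97) + (-72)
= -153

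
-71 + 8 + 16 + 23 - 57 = -81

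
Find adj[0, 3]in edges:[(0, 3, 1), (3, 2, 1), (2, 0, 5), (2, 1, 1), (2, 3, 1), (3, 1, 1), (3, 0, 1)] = 1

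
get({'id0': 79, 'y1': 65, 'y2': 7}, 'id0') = 79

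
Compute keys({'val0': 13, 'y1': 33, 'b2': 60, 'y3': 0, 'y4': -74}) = ['val0', 'y1', 'b2', 'y3', 'y4']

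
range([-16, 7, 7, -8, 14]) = 30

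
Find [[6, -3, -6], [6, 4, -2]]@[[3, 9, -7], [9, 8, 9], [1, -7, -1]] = [[-15, 72, -63], [52, 100, -4]]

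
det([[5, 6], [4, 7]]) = 11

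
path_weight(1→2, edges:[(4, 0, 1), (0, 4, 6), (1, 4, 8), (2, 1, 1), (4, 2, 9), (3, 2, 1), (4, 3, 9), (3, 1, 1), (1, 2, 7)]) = w(1→2)=7
= 7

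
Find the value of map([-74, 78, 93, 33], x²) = (-74)²=5476, (78)²=6084, (93)²=8649, (33)²=1089
= [5476, 6084, 8649, 1089]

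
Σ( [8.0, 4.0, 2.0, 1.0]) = 8.0 + 4.0 + 2.0 + 1.0
= 15.0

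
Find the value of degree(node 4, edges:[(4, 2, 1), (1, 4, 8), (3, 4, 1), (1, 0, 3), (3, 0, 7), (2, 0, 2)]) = incident: (4,2), (1,4), (3,4)
= 3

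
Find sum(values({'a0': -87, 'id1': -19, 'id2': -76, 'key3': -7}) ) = (-87) + (-19) + (-76) + (-7)
= -189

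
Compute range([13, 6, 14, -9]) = 23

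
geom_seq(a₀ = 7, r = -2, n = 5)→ [7, -14, 28, -56, 112]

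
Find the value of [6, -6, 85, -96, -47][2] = 85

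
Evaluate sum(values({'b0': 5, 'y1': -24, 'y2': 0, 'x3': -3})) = 5 + (-24) + 0 + (-3)
= -22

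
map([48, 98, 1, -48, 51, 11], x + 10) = 48+10=58, 98+10=108, 1+10=11, -48+10=-38, 51+10=61, 11+10=21
= [58, 108, 11, -38, 61, 21]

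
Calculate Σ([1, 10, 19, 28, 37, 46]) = 141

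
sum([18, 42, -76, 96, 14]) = 94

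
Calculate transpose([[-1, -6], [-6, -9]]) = [[-1, -6], [-6, -9]]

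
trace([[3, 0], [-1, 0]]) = diagonal: 3 + 0
= 3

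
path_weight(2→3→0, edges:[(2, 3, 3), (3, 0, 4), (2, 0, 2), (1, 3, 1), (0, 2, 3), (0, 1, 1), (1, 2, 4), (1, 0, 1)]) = w(2→3)=3 + w(3→0)=4
= 7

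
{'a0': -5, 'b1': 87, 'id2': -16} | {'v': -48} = {'a0': -5, 'b1': 87, 'id2': -16, 'v': -48}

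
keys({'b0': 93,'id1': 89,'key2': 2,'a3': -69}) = ['b0', 'id1', 'key2', 'a3']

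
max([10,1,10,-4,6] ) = 10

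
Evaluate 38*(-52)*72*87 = -12377664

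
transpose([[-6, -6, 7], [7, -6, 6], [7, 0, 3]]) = [[-6, 7, 7], [-6, -6, 0], [7, 6, 3]]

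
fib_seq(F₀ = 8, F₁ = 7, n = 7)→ [8, 7, 15, 22, 37, 59, 96]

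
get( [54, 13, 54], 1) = 13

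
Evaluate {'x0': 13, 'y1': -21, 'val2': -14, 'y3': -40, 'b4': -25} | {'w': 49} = {'x0': 13, 'y1': -21, 'val2': -14, 'y3': -40, 'b4': -25, 'w': 49}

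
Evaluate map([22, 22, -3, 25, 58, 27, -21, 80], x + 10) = [32, 32, 7, 35, 68, 37, -11, 90]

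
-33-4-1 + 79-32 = 9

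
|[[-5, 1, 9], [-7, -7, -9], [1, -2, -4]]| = (1)*(-5)*det([[-7, -9], [-2, -4]]) + (-1)*(1)*det([[-7, -9], [1, -4]]) + (1)*(9)*det([[-7, -7], [1, -2]])
= -50 + -37 + 189
= 102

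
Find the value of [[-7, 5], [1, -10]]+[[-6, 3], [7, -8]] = [[-13, 8], [8, -18]]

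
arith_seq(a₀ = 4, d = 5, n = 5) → [4, 9, 14, 19, 24]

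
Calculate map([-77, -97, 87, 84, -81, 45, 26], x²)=(-77)²=5929, (-97)²=9409, (87)²=7569, (84)²=7056, (-81)²=6561, (45)²=2025, (26)²=676
= [5929, 9409, 7569, 7056, 6561, 2025, 676]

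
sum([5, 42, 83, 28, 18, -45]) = 131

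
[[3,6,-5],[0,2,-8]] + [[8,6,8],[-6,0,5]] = [[11, 12, 3], [-6, 2, -3]]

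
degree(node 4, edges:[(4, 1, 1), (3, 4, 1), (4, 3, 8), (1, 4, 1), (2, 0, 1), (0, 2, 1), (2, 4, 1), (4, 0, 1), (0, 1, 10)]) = incident: (4,1), (3,4), (4,3), (1,4), (2,4), (4,0)
= 6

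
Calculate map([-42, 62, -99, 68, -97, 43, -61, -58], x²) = [1764, 3844, 9801, 4624, 9409, 1849, 3721, 3364]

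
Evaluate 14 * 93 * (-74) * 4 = -385392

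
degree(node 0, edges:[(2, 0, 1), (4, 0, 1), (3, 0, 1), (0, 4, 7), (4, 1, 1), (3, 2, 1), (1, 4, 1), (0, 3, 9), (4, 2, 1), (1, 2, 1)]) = incident: (2,0), (4,0), (3,0), (0,4), (0,3)
= 5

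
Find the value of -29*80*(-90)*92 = 19209600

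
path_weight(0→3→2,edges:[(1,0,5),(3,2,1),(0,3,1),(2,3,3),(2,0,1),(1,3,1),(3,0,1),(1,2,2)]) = w(0→3)=1 + w(3→2)=1
= 2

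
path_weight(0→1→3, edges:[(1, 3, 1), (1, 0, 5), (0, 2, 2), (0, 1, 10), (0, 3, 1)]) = 11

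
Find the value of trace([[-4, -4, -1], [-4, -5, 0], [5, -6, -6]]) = -15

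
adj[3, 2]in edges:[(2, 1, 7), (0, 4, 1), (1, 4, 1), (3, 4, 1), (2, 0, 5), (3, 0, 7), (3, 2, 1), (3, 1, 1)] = 1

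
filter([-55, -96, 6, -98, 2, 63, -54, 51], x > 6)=keep x where x > 6: -55✗, -96✗, 6✗, -98✗, 2✗, 63✓, -54✗, 51✓
= [63, 51]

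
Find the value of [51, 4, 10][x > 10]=keep x where x > 10: 51✓, 4✗, 10✗
= [51]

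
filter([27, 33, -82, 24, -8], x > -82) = keep x where x > -82: 27✓, 33✓, -82✗, 24✓, -8✓
= [27, 33, 24, -8]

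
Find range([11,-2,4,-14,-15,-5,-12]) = 26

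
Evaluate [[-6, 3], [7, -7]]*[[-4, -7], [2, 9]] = C[0][0] = (-6)*(-4) + (3)*(2) = 30
C[0][1] = (-6)*(-7) + (3)*(9) = 69
C[1][0] = (7)*(-4) + (-7)*(2) = -42
C[1][1] = (7)*(-7) + (-7)*(9) = -112
= [[30, 69], [-42, -112]]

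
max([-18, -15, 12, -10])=12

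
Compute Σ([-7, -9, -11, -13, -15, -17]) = -72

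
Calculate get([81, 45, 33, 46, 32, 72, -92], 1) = 45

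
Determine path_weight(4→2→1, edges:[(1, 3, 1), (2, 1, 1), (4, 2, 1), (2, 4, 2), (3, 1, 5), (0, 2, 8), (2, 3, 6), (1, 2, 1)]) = w(4→2)=1 + w(2→1)=1
= 2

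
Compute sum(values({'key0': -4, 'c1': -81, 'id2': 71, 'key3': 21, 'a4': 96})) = (-4) + (-81) + 71 + 21 + 96
= 103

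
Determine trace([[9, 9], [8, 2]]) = 11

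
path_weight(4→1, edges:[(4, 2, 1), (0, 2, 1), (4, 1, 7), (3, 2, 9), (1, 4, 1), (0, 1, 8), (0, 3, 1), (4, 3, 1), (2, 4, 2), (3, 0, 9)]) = w(4→1)=7
= 7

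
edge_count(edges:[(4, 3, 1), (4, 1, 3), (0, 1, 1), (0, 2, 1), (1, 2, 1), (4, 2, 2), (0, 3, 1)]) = 7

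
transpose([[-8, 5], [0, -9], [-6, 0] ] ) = [[-8, 0, -6], [5, -9, 0]]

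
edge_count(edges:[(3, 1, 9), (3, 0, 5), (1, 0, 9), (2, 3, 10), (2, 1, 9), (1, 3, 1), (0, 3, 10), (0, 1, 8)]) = 8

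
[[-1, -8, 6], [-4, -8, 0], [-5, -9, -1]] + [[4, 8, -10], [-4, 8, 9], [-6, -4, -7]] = [[3, 0, -4], [-8, 0, 9], [-11, -13, -8]]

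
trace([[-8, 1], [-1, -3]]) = -11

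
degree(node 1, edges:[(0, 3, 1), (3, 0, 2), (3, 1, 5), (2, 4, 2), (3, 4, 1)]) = incident: (3,1)
= 1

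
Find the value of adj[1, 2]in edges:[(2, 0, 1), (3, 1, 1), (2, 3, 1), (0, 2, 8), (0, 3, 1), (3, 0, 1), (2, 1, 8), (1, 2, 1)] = 1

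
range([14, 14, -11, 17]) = 28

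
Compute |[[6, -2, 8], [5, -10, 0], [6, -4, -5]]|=(1)*(6)*det([[-10, 0], [-4, -5]]) + (-1)*(-2)*det([[5, 0], [6, -5]]) + (1)*(8)*det([[5, -10], [6, -4]])
= 300 + -50 + 320
= 570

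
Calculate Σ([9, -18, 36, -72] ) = -45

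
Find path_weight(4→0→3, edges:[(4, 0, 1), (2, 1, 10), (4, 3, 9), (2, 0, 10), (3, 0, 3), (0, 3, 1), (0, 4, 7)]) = w(4→0)=1 + w(0→3)=1
= 2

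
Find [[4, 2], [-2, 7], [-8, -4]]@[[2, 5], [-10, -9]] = [[-12, 2], [-74, -73], [24, -4]]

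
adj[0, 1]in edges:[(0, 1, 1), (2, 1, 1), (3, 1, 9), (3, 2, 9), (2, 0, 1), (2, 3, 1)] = 1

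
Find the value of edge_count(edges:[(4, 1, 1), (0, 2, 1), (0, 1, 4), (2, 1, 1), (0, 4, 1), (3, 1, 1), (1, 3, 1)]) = 7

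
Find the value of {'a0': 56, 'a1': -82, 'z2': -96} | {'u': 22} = {'a0': 56, 'a1': -82, 'z2': -96, 'u': 22}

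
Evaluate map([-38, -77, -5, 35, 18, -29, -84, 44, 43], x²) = [1444, 5929, 25, 1225, 324, 841, 7056, 1936, 1849]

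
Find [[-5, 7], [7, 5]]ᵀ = [[-5, 7], [7, 5]]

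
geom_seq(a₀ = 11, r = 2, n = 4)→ a_0 = 11*2^0 = 11
a_1 = 11*2^1 = 22
a_2 = 11*2^2 = 44
...
= [11, 22, 44, 88]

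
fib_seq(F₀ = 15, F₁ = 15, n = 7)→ [15, 15, 30, 45, 75, 120, 195]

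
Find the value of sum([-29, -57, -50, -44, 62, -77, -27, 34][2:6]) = -109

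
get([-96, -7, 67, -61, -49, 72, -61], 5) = 72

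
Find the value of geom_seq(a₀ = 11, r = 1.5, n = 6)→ a_0 = 11*1.5^0 = 11.0
a_1 = 11*1.5^1 = 16.5
a_2 = 11*1.5^2 = 24.75
...
= [11.0, 16.5, 24.75, 37.125, 55.6875, 83.53125]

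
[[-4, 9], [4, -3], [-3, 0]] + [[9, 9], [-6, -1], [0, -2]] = [[5, 18], [-2, -4], [-3, -2]]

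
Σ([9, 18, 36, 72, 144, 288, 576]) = 1143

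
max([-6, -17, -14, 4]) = 4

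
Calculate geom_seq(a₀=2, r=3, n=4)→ a_0 = 2*3^0 = 2
a_1 = 2*3^1 = 6
a_2 = 2*3^2 = 18
...
= [2, 6, 18, 54]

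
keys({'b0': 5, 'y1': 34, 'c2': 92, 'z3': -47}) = ['b0', 'y1', 'c2', 'z3']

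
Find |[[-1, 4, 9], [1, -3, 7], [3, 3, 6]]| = 207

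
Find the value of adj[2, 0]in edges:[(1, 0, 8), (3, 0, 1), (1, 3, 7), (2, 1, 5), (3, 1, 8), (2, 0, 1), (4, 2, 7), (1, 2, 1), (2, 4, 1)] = 1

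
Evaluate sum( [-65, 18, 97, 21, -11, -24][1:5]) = slice → [18, 97, 21, -11]
18 + 97 + 21 + (-11)
= 125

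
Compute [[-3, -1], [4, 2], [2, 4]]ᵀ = [[-3, 4, 2], [-1, 2, 4]]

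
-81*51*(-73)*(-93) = -28045359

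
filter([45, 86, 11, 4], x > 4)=keep x where x > 4: 45✓, 86✓, 11✓, 4✗
= [45, 86, 11]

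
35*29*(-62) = -62930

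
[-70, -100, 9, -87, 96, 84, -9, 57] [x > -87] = keep x where x > -87: -70✓, -100✗, 9✓, -87✗, 96✓, 84✓, -9✓, 57✓
= [-70, 9, 96, 84, -9, 57]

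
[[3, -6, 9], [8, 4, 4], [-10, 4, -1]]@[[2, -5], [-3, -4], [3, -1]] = C[0][0] = (3)*(2) + (-6)*(-3) + (9)*(3) = 51
C[0][1] = (3)*(-5) + (-6)*(-4) + (9)*(-1) = 0
C[1][0] = (8)*(2) + (4)*(-3) + (4)*(3) = 16
C[1][1] = (8)*(-5) + (4)*(-4) + (4)*(-1) = -60
C[2][0] = (-10)*(2) + (4)*(-3) + (-1)*(3) = -35
C[2][1] = (-10)*(-5) + (4)*(-4) + (-1)*(-1) = 35
= [[51, 0], [16, -60], [-35, 35]]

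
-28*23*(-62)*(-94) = -3753232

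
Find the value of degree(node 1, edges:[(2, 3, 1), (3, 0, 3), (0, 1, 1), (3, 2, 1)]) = incident: (0,1)
= 1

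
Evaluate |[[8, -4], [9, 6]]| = 84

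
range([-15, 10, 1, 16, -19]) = 35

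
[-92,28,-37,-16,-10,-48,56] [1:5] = [28, -37, -16, -10]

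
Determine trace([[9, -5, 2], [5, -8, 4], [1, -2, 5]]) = diagonal: 9 + (-8) + 5
= 6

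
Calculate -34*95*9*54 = -1569780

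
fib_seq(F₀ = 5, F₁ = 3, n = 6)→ [5, 3, 8, 11, 19, 30]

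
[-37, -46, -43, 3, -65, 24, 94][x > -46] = keep x where x > -46: -37✓, -46✗, -43✓, 3✓, -65✗, 24✓, 94✓
= [-37, -43, 3, 24, 94]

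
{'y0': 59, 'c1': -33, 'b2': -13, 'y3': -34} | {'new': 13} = {'y0': 59, 'c1': -33, 'b2': -13, 'y3': -34, 'new': 13}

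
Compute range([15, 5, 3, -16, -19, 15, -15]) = 34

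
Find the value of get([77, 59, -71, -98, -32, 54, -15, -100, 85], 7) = -100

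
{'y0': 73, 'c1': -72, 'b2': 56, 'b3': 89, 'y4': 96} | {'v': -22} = {'y0': 73, 'c1': -72, 'b2': 56, 'b3': 89, 'y4': 96, 'v': -22}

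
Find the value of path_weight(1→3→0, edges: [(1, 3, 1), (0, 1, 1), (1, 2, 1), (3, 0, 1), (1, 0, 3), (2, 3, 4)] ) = w(1→3)=1 + w(3→0)=1
= 2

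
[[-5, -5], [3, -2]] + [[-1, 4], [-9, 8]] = [[-6, -1], [-6, 6]]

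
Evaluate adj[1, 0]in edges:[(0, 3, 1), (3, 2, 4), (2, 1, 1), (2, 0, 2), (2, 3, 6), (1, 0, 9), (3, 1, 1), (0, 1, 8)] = 9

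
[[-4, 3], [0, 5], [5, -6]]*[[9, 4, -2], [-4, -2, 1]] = [[-48, -22, 11], [-20, -10, 5], [69, 32, -16]]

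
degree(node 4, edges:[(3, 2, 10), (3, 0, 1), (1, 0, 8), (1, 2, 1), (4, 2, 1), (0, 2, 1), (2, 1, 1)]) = 1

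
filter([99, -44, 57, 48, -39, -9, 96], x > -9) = [99, 57, 48, 96]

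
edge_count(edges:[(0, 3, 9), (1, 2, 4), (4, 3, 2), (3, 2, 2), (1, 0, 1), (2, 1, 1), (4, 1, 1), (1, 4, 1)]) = 8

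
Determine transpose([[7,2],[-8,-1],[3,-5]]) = [[7, -8, 3], [2, -1, -5]]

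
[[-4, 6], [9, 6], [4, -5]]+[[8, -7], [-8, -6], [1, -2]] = [[4, -1], [1, 0], [5, -7]]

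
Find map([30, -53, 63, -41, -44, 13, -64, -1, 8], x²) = [900, 2809, 3969, 1681, 1936, 169, 4096, 1, 64]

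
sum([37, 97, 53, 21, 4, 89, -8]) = 37 + 97 + 53 + 21 + 4 + 89 + (-8)
= 293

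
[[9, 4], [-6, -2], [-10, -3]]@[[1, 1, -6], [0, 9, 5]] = C[0][0] = (9)*(1) + (4)*(0) = 9
C[0][1] = (9)*(1) + (4)*(9) = 45
C[0][2] = (9)*(-6) + (4)*(5) = -34
C[1][0] = (-6)*(1) + (-2)*(0) = -6
C[1][1] = (-6)*(1) + (-2)*(9) = -24
C[1][2] = (-6)*(-6) + (-2)*(5) = 26
... (3 more cells)
= [[9, 45, -34], [-6, -24, 26], [-10, -37, 45]]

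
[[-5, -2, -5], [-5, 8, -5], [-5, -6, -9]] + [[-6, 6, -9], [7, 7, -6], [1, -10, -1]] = [[-11, 4, -14], [2, 15, -11], [-4, -16, -10]]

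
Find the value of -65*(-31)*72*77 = 11171160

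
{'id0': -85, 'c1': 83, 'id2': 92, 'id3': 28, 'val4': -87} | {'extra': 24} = {'id0': -85, 'c1': 83, 'id2': 92, 'id3': 28, 'val4': -87, 'extra': 24}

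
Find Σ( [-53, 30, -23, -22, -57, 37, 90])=2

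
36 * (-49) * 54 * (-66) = 6286896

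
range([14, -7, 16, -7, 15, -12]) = 28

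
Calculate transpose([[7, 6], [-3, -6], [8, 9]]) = [[7, -3, 8], [6, -6, 9]]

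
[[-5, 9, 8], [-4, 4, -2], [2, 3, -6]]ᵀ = [[-5, -4, 2], [9, 4, 3], [8, -2, -6]]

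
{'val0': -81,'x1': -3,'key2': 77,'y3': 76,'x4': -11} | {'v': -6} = {'val0': -81, 'x1': -3, 'key2': 77, 'y3': 76, 'x4': -11, 'v': -6}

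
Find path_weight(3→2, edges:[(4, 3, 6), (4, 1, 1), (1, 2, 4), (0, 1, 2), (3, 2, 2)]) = w(3→2)=2
= 2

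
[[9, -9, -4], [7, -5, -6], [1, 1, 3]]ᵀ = [[9, 7, 1], [-9, -5, 1], [-4, -6, 3]]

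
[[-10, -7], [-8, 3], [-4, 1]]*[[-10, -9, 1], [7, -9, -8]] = C[0][0] = (-10)*(-10) + (-7)*(7) = 51
C[0][1] = (-10)*(-9) + (-7)*(-9) = 153
C[0][2] = (-10)*(1) + (-7)*(-8) = 46
C[1][0] = (-8)*(-10) + (3)*(7) = 101
C[1][1] = (-8)*(-9) + (3)*(-9) = 45
C[1][2] = (-8)*(1) + (3)*(-8) = -32
... (3 more cells)
= [[51, 153, 46], [101, 45, -32], [47, 27, -12]]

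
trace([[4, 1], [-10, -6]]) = diagonal: 4 + (-6)
= -2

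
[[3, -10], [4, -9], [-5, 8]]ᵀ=[[3, 4, -5], [-10, -9, 8]]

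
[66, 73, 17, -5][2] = 17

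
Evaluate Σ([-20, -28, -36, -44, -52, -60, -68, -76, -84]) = (-20) + (-28) + (-36) + (-44) + (-52) + (-60) + (-68) + (-76) + (-84)
= -468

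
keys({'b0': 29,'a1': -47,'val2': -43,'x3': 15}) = ['b0', 'a1', 'val2', 'x3']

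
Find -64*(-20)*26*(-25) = -832000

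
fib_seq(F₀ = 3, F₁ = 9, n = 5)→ F_2 = F_1 + F_0 = 12
F_3 = F_2 + F_1 = 21
F_4 = F_3 + F_2 = 33
= [3, 9, 12, 21, 33]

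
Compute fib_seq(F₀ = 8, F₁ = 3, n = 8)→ F_2 = F_1 + F_0 = 11
F_3 = F_2 + F_1 = 14
F_4 = F_3 + F_2 = 25
...
= [8, 3, 11, 14, 25, 39, 64, 103]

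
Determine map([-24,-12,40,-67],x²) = [576, 144, 1600, 4489]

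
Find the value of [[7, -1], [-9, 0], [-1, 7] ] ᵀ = [[7, -9, -1], [-1, 0, 7]]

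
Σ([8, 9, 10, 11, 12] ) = 50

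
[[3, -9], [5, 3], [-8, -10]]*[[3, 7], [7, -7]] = C[0][0] = (3)*(3) + (-9)*(7) = -54
C[0][1] = (3)*(7) + (-9)*(-7) = 84
C[1][0] = (5)*(3) + (3)*(7) = 36
C[1][1] = (5)*(7) + (3)*(-7) = 14
C[2][0] = (-8)*(3) + (-10)*(7) = -94
C[2][1] = (-8)*(7) + (-10)*(-7) = 14
= [[-54, 84], [36, 14], [-94, 14]]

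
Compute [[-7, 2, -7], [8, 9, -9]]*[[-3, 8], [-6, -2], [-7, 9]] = [[58, -123], [-15, -35]]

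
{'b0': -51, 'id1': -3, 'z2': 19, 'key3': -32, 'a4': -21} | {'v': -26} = {'b0': -51, 'id1': -3, 'z2': 19, 'key3': -32, 'a4': -21, 'v': -26}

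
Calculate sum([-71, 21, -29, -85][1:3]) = slice → [21, -29]
21 + (-29)
= -8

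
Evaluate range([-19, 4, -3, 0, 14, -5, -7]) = 33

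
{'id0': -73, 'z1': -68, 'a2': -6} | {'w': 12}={'id0': -73, 'z1': -68, 'a2': -6, 'w': 12}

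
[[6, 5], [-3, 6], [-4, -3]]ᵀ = [[6, -3, -4], [5, 6, -3]]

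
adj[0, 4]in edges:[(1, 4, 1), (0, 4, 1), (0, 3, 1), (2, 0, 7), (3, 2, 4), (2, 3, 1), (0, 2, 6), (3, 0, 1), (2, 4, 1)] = 1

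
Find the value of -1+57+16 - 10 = 62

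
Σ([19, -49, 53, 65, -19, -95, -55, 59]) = -22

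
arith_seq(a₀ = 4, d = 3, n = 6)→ [4, 7, 10, 13, 16, 19]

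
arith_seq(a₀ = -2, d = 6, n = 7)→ a_0 = -2 + 0*6 = -2
a_1 = -2 + 1*6 = 4
a_2 = -2 + 2*6 = 10
...
= [-2, 4, 10, 16, 22, 28, 34]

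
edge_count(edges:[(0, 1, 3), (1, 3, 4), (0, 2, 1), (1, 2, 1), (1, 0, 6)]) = 5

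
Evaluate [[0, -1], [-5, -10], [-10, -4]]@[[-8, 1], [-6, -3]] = [[6, 3], [100, 25], [104, 2]]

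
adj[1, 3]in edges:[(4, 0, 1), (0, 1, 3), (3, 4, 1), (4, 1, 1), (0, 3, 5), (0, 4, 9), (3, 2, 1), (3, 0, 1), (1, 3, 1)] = 1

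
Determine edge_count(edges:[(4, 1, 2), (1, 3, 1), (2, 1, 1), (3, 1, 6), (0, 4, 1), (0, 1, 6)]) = 6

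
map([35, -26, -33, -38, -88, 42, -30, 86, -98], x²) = (35)²=1225, (-26)²=676, (-33)²=1089, (-38)²=1444, (-88)²=7744, (42)²=1764, (-30)²=900, (86)²=7396, (-98)²=9604
= [1225, 676, 1089, 1444, 7744, 1764, 900, 7396, 9604]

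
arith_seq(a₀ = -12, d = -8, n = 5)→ a_0 = -12 + 0*-8 = -12
a_1 = -12 + 1*-8 = -20
a_2 = -12 + 2*-8 = -28
...
= [-12, -20, -28, -36, -44]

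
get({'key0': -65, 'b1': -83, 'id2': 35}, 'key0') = -65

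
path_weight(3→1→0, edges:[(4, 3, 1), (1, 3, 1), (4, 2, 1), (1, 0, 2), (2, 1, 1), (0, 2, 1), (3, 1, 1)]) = w(3→1)=1 + w(1→0)=2
= 3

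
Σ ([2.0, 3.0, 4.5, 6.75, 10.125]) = 26.375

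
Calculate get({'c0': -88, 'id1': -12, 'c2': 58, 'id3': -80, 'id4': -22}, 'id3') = -80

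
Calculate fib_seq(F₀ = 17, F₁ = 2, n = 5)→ F_2 = F_1 + F_0 = 19
F_3 = F_2 + F_1 = 21
F_4 = F_3 + F_2 = 40
= [17, 2, 19, 21, 40]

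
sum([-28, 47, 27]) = 46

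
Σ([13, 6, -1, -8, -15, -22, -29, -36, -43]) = 13 + 6 + (-1) + (-8) + (-15) + (-22) + (-29) + (-36) + (-43)
= -135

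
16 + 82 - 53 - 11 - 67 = -33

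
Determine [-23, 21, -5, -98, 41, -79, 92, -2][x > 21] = keep x where x > 21: -23✗, 21✗, -5✗, -98✗, 41✓, -79✗, 92✓, -2✗
= [41, 92]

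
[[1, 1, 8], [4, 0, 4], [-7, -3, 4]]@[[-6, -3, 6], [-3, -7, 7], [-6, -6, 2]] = C[0][0] = (1)*(-6) + (1)*(-3) + (8)*(-6) = -57
C[0][1] = (1)*(-3) + (1)*(-7) + (8)*(-6) = -58
C[0][2] = (1)*(6) + (1)*(7) + (8)*(2) = 29
C[1][0] = (4)*(-6) + (0)*(-3) + (4)*(-6) = -48
C[1][1] = (4)*(-3) + (0)*(-7) + (4)*(-6) = -36
C[1][2] = (4)*(6) + (0)*(7) + (4)*(2) = 32
... (3 more cells)
= [[-57, -58, 29], [-48, -36, 32], [27, 18, -55]]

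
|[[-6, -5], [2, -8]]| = (-6)*(-8) - (-5)*(2)
= 58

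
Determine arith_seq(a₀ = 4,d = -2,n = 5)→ [4, 2, 0, -2, -4]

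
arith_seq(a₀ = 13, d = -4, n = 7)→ [13, 9, 5, 1, -3, -7, -11]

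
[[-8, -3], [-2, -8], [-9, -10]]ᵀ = [[-8, -2, -9], [-3, -8, -10]]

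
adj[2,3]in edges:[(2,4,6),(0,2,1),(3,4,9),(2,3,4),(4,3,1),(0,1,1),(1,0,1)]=4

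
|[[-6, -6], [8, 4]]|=24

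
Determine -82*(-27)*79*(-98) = -17140788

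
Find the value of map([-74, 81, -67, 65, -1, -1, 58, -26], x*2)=[-148, 162, -134, 130, -2, -2, 116, -52]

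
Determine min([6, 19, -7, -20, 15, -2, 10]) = -20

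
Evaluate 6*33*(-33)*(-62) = 405108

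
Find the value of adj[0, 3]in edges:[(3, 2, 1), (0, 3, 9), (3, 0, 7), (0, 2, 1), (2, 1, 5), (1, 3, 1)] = 9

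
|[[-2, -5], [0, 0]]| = (-2)*(0) - (-5)*(0)
= 0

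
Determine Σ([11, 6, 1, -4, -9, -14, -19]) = 11 + 6 + 1 + (-4) + (-9) + (-14) + (-19)
= -28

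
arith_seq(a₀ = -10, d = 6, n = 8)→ [-10, -4, 2, 8, 14, 20, 26, 32]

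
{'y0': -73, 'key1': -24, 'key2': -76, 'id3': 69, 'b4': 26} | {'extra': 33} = {'y0': -73, 'key1': -24, 'key2': -76, 'id3': 69, 'b4': 26, 'extra': 33}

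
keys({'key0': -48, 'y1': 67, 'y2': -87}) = ['key0', 'y1', 'y2']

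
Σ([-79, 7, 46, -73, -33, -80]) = (-79) + 7 + 46 + (-73) + (-33) + (-80)
= -212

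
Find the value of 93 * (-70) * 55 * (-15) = 5370750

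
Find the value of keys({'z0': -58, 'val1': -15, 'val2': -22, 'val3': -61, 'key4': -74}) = ['z0', 'val1', 'val2', 'val3', 'key4']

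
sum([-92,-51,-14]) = -157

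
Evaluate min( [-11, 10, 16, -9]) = -11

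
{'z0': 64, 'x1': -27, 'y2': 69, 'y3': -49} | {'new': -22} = {'z0': 64, 'x1': -27, 'y2': 69, 'y3': -49, 'new': -22}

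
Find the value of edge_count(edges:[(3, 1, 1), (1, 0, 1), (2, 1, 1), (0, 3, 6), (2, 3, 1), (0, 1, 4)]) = 6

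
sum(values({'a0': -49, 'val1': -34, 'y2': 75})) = -8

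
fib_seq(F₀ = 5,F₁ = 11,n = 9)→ [5, 11, 16, 27, 43, 70, 113, 183, 296]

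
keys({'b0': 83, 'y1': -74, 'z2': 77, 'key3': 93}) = ['b0', 'y1', 'z2', 'key3']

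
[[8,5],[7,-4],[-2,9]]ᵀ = [[8, 7, -2], [5, -4, 9]]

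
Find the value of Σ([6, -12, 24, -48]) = 6 + -12 + 24 + -48
= -30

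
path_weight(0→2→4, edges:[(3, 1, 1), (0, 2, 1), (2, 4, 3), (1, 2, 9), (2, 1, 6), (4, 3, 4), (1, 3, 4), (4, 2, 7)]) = w(0→2)=1 + w(2→4)=3
= 4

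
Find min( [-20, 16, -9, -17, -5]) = -20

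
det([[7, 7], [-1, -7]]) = (7)*(-7) - (7)*(-1)
= -42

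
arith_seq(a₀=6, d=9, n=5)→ [6, 15, 24, 33, 42]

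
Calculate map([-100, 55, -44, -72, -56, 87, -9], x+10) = [-90, 65, -34, -62, -46, 97, 1]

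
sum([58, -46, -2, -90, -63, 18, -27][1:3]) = slice → [-46, -2]
(-46) + (-2)
= -48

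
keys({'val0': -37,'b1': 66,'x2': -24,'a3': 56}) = ['val0', 'b1', 'x2', 'a3']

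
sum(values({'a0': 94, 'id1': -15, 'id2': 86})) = 165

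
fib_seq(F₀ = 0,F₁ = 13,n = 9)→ [0, 13, 13, 26, 39, 65, 104, 169, 273]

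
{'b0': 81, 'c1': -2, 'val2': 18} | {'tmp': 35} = {'b0': 81, 'c1': -2, 'val2': 18, 'tmp': 35}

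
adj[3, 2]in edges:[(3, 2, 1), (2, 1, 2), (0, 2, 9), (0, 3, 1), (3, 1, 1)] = 1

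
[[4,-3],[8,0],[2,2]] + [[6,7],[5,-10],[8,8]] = [[10, 4], [13, -10], [10, 10]]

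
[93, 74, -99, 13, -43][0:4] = [93, 74, -99, 13]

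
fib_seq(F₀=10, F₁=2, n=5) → F_2 = F_1 + F_0 = 12
F_3 = F_2 + F_1 = 14
F_4 = F_3 + F_2 = 26
= [10, 2, 12, 14, 26]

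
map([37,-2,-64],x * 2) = [74, -4, -128]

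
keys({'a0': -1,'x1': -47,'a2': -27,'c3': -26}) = ['a0', 'x1', 'a2', 'c3']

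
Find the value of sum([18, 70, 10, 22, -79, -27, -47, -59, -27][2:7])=slice → [10, 22, -79, -27, -47]
10 + 22 + (-79) + (-27) + (-47)
= -121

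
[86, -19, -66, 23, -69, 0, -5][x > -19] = keep x where x > -19: 86✓, -19✗, -66✗, 23✓, -69✗, 0✓, -5✓
= [86, 23, 0, -5]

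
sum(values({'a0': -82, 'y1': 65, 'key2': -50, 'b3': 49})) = (-82) + 65 + (-50) + 49
= -18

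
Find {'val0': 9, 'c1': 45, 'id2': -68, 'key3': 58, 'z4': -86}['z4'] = -86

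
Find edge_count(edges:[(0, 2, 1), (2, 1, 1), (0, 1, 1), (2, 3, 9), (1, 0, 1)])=5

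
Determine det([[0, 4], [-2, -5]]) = 8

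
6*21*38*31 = 148428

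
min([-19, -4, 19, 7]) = -19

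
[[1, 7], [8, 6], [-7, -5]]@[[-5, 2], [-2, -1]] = [[-19, -5], [-52, 10], [45, -9]]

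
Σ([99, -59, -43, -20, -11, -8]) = 99 + (-59) + (-43) + (-20) + (-11) + (-8)
= -42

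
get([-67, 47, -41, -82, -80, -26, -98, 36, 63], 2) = -41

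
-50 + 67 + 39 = 56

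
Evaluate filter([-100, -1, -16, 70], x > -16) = [-1, 70]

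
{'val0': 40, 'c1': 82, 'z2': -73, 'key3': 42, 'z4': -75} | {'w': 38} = {'val0': 40, 'c1': 82, 'z2': -73, 'key3': 42, 'z4': -75, 'w': 38}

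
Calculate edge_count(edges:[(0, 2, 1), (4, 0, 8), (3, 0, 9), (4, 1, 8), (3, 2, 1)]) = 5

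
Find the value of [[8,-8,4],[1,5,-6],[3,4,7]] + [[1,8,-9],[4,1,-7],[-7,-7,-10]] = [[9, 0, -5], [5, 6, -13], [-4, -3, -3]]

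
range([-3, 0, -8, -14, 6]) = 20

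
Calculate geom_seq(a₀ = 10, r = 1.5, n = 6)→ a_0 = 10*1.5^0 = 10.0
a_1 = 10*1.5^1 = 15.0
a_2 = 10*1.5^2 = 22.5
...
= [10.0, 15.0, 22.5, 33.75, 50.625, 75.9375]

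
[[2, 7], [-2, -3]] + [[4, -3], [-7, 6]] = [[6, 4], [-9, 3]]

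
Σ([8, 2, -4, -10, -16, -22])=8 + 2 + (-4) + (-10) + (-16) + (-22)
= -42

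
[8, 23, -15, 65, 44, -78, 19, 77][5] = -78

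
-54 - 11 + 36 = -29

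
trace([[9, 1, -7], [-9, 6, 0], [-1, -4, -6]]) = diagonal: 9 + 6 + (-6)
= 9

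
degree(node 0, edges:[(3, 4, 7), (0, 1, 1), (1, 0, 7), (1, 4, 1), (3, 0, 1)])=incident: (0,1), (1,0), (3,0)
= 3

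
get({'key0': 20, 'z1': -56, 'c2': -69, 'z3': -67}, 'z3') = -67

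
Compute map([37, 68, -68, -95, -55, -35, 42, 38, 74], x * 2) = 37*2=74, 68*2=136, -68*2=-136, -95*2=-190, -55*2=-110, -35*2=-70, 42*2=84, 38*2=76, 74*2=148
= [74, 136, -136, -190, -110, -70, 84, 76, 148]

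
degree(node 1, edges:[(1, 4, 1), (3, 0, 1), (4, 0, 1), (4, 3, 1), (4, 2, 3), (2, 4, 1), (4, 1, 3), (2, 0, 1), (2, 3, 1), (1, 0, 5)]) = 3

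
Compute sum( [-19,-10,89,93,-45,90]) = (-19) + (-10) + 89 + 93 + (-45) + 90
= 198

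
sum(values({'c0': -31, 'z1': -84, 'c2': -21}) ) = -136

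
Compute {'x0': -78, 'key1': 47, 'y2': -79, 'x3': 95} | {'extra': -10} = {'x0': -78, 'key1': 47, 'y2': -79, 'x3': 95, 'extra': -10}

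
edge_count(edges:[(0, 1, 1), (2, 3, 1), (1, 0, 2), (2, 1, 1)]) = 4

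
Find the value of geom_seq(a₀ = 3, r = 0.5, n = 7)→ [3.0, 1.5, 0.75, 0.375, 0.1875, 0.09375, 0.046875]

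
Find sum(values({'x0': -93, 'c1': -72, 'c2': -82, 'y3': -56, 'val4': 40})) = (-93) + (-72) + (-82) + (-56) + 40
= -263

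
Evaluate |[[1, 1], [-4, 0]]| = (1)*(0) - (1)*(-4)
= 4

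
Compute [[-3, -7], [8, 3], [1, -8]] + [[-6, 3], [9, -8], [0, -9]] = [[-9, -4], [17, -5], [1, -17]]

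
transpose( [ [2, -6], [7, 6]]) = [[2, 7], [-6, 6]]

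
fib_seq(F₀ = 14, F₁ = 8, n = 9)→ [14, 8, 22, 30, 52, 82, 134, 216, 350]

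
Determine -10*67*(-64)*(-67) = -2872960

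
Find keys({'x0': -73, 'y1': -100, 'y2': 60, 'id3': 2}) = ['x0', 'y1', 'y2', 'id3']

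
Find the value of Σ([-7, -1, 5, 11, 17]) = (-7) + (-1) + 5 + 11 + 17
= 25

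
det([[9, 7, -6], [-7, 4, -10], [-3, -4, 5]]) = 35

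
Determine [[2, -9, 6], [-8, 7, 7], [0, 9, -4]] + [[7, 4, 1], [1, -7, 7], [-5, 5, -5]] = [[9, -5, 7], [-7, 0, 14], [-5, 14, -9]]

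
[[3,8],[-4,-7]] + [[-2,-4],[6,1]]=[[1, 4], [2, -6]]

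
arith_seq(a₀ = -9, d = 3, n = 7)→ a_0 = -9 + 0*3 = -9
a_1 = -9 + 1*3 = -6
a_2 = -9 + 2*3 = -3
...
= [-9, -6, -3, 0, 3, 6, 9]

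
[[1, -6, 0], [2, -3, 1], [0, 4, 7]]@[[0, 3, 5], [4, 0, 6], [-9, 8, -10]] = C[0][0] = (1)*(0) + (-6)*(4) + (0)*(-9) = -24
C[0][1] = (1)*(3) + (-6)*(0) + (0)*(8) = 3
C[0][2] = (1)*(5) + (-6)*(6) + (0)*(-10) = -31
C[1][0] = (2)*(0) + (-3)*(4) + (1)*(-9) = -21
C[1][1] = (2)*(3) + (-3)*(0) + (1)*(8) = 14
C[1][2] = (2)*(5) + (-3)*(6) + (1)*(-10) = -18
... (3 more cells)
= [[-24, 3, -31], [-21, 14, -18], [-47, 56, -46]]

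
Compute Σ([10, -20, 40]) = 30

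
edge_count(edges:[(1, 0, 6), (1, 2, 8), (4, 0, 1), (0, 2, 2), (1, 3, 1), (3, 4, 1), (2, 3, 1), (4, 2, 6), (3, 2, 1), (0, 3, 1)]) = 10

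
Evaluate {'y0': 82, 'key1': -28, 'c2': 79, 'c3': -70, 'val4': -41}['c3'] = -70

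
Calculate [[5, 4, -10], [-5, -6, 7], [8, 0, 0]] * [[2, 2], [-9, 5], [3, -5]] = C[0][0] = (5)*(2) + (4)*(-9) + (-10)*(3) = -56
C[0][1] = (5)*(2) + (4)*(5) + (-10)*(-5) = 80
C[1][0] = (-5)*(2) + (-6)*(-9) + (7)*(3) = 65
C[1][1] = (-5)*(2) + (-6)*(5) + (7)*(-5) = -75
C[2][0] = (8)*(2) + (0)*(-9) + (0)*(3) = 16
C[2][1] = (8)*(2) + (0)*(5) + (0)*(-5) = 16
= [[-56, 80], [65, -75], [16, 16]]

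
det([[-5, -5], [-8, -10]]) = (-5)*(-10) - (-5)*(-8)
= 10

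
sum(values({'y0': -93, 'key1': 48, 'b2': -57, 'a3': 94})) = -8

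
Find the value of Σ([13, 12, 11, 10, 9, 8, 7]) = 13 + 12 + 11 + 10 + 9 + 8 + 7
= 70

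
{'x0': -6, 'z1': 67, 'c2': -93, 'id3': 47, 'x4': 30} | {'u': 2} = {'x0': -6, 'z1': 67, 'c2': -93, 'id3': 47, 'x4': 30, 'u': 2}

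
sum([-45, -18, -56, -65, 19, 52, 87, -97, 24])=(-45) + (-18) + (-56) + (-65) + 19 + 52 + 87 + (-97) + 24
= -99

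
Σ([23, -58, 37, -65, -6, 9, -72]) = 23 + (-58) + 37 + (-65) + (-6) + 9 + (-72)
= -132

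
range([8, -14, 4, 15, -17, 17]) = 34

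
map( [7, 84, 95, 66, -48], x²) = (7)²=49, (84)²=7056, (95)²=9025, (66)²=4356, (-48)²=2304
= [49, 7056, 9025, 4356, 2304]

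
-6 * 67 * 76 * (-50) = 1527600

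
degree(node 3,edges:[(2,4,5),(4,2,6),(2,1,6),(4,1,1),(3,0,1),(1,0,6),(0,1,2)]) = incident: (3,0)
= 1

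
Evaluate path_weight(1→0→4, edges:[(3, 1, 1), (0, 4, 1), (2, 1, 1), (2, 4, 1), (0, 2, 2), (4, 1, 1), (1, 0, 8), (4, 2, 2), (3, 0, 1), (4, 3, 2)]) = w(1→0)=8 + w(0→4)=1
= 9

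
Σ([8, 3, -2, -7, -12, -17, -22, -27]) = 8 + 3 + (-2) + (-7) + (-12) + (-17) + (-22) + (-27)
= -76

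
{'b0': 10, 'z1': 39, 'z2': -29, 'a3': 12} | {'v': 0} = {'b0': 10, 'z1': 39, 'z2': -29, 'a3': 12, 'v': 0}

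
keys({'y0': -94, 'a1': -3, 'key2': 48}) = ['y0', 'a1', 'key2']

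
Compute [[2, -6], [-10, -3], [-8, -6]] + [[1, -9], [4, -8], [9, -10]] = [[3, -15], [-6, -11], [1, -16]]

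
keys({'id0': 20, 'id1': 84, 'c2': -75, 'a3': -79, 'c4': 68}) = ['id0', 'id1', 'c2', 'a3', 'c4']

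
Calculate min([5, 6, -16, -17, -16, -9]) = -17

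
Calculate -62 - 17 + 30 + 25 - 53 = -77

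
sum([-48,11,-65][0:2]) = slice → [-48, 11]
(-48) + 11
= -37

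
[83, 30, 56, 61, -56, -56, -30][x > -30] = [83, 30, 56, 61]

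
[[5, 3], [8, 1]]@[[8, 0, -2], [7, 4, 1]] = [[61, 12, -7], [71, 4, -15]]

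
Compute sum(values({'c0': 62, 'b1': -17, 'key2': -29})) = 62 + (-17) + (-29)
= 16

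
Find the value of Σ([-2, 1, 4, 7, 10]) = (-2) + 1 + 4 + 7 + 10
= 20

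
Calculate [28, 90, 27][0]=28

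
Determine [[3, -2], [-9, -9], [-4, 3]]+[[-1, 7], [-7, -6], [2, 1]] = [[2, 5], [-16, -15], [-2, 4]]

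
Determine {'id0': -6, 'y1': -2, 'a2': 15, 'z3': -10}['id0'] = -6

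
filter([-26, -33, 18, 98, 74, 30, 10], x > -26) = keep x where x > -26: -26✗, -33✗, 18✓, 98✓, 74✓, 30✓, 10✓
= [18, 98, 74, 30, 10]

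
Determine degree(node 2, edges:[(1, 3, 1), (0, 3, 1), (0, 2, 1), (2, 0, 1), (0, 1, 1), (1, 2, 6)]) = 3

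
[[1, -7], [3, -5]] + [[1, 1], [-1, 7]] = [[2, -6], [2, 2]]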